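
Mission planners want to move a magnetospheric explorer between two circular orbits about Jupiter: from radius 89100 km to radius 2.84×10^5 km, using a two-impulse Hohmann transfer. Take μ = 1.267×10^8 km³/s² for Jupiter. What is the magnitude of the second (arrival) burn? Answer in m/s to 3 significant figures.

The Hohmann ellipse has a_t = (r₁ + r₂)/2 = 1.8655×10^5 km.
On the circular orbit at r = 2.840×10^5 km, v_c = √(μ/r) = 21.12171 km/s.
Transfer-orbit speed at the same r (vis-viva, a = a_t): v_t = √[μ(2/r − 1/a_t)] = 14.59723 km/s.
Δv₂ = |v_t − v_c| = |14.59723 − 21.12171| = 6.524 km/s.

Δv₂ = 6520 m/s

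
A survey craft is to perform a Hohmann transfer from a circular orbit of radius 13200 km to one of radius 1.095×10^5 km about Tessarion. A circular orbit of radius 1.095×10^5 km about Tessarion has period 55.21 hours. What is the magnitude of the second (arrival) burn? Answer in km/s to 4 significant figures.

Δv₂ = 1.856 km/s

From Kepler's third law T² = 4π²r³/μ at r = 1.095×10^5 km, T = 55.21 hours = 55.21 × 3600 s = 1.98756×10^5 s: μ = 4π²r³/T² = 1.31208×10^6 km³/s².
The Hohmann ellipse has a_t = (r₁ + r₂)/2 = 61350 km.
Circular speed at r = 1.095×10^5 km: v_c = √(μ/r) = 3.462 km/s.
Transfer-orbit speed at the same r (vis-viva, a = a_t): v_t = √[μ(2/r − 1/a_t)] = 1.606 km/s.
Δv₂ = |v_t − v_c| = |1.606 − 3.462| = 1.856 km/s.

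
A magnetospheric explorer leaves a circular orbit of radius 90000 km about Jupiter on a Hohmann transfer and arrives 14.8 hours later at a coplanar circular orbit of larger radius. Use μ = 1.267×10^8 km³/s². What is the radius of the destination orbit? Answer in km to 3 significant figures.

r₂ = 5.73×10^5 km

Transfer time t = 14.8 hours = 53280 s, and t = π√(a_t³/μ).
So a_t = (μ t²/π²)^(1/3) = (1.267×10^8 × (53280)² / π²)^(1/3) = 3.3154×10^5 km.
Since a_t = (r₁ + r₂)/2, r₂ = 2a_t − r₁ = 2×3.3154×10^5 − 90000 = 5.7308×10^5 km.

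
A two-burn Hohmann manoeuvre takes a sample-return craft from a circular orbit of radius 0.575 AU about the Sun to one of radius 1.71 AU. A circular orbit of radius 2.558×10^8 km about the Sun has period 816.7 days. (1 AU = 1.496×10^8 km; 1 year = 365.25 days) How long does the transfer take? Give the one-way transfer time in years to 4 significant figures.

From Kepler's third law T² = 4π²r³/μ at r = 2.558×10^8 km, T = 816.7 days = 816.7 × 86400 s = 7.056288×10^7 s: μ = 4π²r³/T² = 1.32712×10^11 km³/s².
In km: r₁ = 0.575 × 1.496×10^8 = 8.602×10^7 km; r₂ = 1.71 × 1.496×10^8 = 2.55816×10^8 km.
Semi-major axis of the transfer orbit: a_t = (8.602×10^7 + 2.55816×10^8)/2 = 1.70918×10^8 km.
By Kepler's third law the transfer-orbit period is T = 2π√(a_t³/μ), so t = T/2 = 1.927×10^7 s.
Converting: 1.927×10^7 s ÷ 3.15576×10^7 s/year (365.25 × 86400) = 0.6106 years.

t = 0.6106 years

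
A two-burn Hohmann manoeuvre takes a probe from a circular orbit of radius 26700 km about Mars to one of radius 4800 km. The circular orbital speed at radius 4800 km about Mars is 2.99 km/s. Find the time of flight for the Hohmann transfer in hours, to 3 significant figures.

From the circular-orbit relation v² = μ/r at r = 4800 km: μ = v²r = (2.99)² × 4800 = 42912.5 km³/s².
The Hohmann ellipse has a_t = (r₁ + r₂)/2 = 15750 km.
Transfer time t = π√(a_t³/μ) = π√((15750)³ / 42912.5) = 29980 s.
Converting: 29980 s ÷ 3600 s/hour = 8.33 hours.

t = 8.33 hours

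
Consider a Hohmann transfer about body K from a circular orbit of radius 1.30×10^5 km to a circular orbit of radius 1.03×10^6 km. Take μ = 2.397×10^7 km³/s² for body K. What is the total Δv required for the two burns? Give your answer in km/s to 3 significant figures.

Semi-major axis of the transfer orbit: a_t = (1.300×10^5 + 1.030×10^6)/2 = 5.800×10^5 km.
Circular speed at r₁: v₁ = √(μ/r₁) = √(2.397×10^7/1.300×10^5) = 13.57883 km/s.
On the transfer ellipse at r₁, vis-viva gives v_p = √[μ(2/r₁ − 1/a_t)] = 18.09535 km/s.
First burn Δv₁ = |v_p − v₁| = 4.517 km/s.
At r₂, v₂ = √(μ/r₂) = 4.824 km/s.
Transfer-orbit speed at r₂: v_a = √[μ(2/r₂ − 1/a_t)] = 2.284 km/s.
Second burn Δv₂ = |v₂ − v_a| = 2.540 km/s.
Δv = Δv₁ + Δv₂ = 4.517 + 2.540 = 7.057 km/s.

Δv = 7.06 km/s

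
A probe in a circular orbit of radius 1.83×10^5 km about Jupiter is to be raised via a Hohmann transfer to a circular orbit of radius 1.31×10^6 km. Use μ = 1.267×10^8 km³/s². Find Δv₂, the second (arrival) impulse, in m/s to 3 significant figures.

Transfer-ellipse semi-major axis a_t = (r₁ + r₂)/2 = (1.830×10^5 + 1.310×10^6)/2 = 7.465×10^5 km.
On the circular orbit at r = 1.310×10^6 km, v_c = √(μ/r) = 9.8345 km/s.
Vis-viva on the transfer ellipse at r = 1.310×10^6 km gives v_t = √[μ(2/r − 1/a_t)] = 4.8693 km/s.
Δv₂ = |v_t − v_c| = |4.8693 − 9.8345| = 4.965 km/s.

Δv₂ = 4970 m/s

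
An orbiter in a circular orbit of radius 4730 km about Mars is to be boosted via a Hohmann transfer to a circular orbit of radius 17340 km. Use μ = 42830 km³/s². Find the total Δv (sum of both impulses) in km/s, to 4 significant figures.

Transfer-ellipse semi-major axis a_t = (r₁ + r₂)/2 = (4730 + 17340)/2 = 11035 km.
Circular speed at r₁: v₁ = √(μ/r₁) = √(42830/4730) = 3.00915 km/s.
On the transfer ellipse at r₁, vis-viva gives v_p = √[μ(2/r₁ − 1/a_t)] = 3.77209 km/s.
First burn Δv₁ = |v_p − v₁| = 0.7629 km/s.
Circular speed at r₂: v₂ = √(μ/r₂) = 1.5716 km/s.
Transfer-orbit speed at r₂: v_a = √[μ(2/r₂ − 1/a_t)] = 1.0289 km/s.
Second burn Δv₂ = |v₂ − v_a| = 0.5427 km/s.
Total Δv = Δv₁ + Δv₂ = 1.306 km/s.

Δv = 1.306 km/s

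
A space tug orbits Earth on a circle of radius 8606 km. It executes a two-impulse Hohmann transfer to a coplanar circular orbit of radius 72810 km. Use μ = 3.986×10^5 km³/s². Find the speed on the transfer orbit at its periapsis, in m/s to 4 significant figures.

v = 9102 m/s

Transfer-ellipse semi-major axis a_t = (r₁ + r₂)/2 = (8606 + 72810)/2 = 40708 km.
At periapsis, r = 8606 km.
Applying v² = μ(2/r − 1/a_t): v = 9.102 km/s.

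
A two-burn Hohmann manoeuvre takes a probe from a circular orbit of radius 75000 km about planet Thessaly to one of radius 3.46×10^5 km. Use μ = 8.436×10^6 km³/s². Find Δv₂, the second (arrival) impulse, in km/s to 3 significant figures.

Δv₂ = 1.99 km/s

Semi-major axis of the transfer orbit: a_t = (75000 + 3.460×10^5)/2 = 2.105×10^5 km.
Circular speed at r = 3.460×10^5 km: v_c = √(μ/r) = 4.9378 km/s.
Transfer-orbit speed at the same r (vis-viva, a = a_t): v_t = √[μ(2/r − 1/a_t)] = 2.9474 km/s.
Δv₂ = |v_t − v_c| = |2.9474 − 4.9378| = 1.990 km/s.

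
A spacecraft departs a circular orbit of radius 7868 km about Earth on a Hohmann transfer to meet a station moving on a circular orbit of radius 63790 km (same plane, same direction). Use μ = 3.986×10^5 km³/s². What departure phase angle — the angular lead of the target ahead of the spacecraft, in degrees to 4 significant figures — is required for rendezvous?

φ = 104.2°

Transfer-ellipse semi-major axis a_t = (r₁ + r₂)/2 = (7868 + 63790)/2 = 35829 km.
Transfer time t = π√(a_t³/μ) = 33747 s.
Target angular speed ω₂ = √(μ/r₂³) = 3.9187×10^-5 rad/s.
Angle swept by the target during transfer: ω₂·t = 1.3224 rad = 75.77°.
Arrival is 180° from departure on the ellipse, so φ = 180° − 75.77° = 104.2°.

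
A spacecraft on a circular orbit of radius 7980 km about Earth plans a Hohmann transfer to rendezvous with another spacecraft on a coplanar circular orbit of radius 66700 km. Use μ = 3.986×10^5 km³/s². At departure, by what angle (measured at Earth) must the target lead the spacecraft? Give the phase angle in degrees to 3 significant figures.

The Hohmann ellipse has a_t = (r₁ + r₂)/2 = 37340 km.
The half-period of the transfer ellipse is t = π√(a_t³/μ) = 35900 s.
The target's mean motion on its circular orbit is ω₂ = √(μ/r₂³) = 3.665×10^-5 rad/s.
Angle swept by the target during transfer: ω₂·t = 1.316 rad = 75.40°.
The spacecraft traverses 180° on the transfer ellipse, so the target must lead by 180° − 75.40° = 105°.

φ = 105°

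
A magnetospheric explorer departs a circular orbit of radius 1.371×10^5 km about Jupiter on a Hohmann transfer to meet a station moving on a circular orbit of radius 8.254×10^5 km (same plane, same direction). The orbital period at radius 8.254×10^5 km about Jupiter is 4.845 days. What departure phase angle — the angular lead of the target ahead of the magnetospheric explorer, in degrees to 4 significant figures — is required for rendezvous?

φ = 99.86°

From Kepler's third law T² = 4π²r³/μ at r = 8.254×10^5 km, T = 4.845 days = 4.845 × 86400 s = 4.18608×10^5 s: μ = 4π²r³/T² = 1.26689×10^8 km³/s².
Transfer-ellipse semi-major axis a_t = (r₁ + r₂)/2 = (1.371×10^5 + 8.254×10^5)/2 = 4.8125×10^5 km.
The half-period of the transfer ellipse is t = π√(a_t³/μ) = 93183 s.
Target angular speed ω₂ = √(μ/r₂³) = 1.5010×10^-5 rad/s.
Angle swept by the target during transfer: ω₂·t = 1.3987 rad = 80.14°.
The magnetospheric explorer traverses 180° on the transfer ellipse, so the target must lead by 180° − 80.14° = 99.86°.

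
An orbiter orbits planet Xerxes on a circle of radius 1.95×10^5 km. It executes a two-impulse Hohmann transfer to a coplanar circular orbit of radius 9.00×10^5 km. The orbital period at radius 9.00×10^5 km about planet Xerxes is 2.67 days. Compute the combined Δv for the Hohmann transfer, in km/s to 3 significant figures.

From Kepler's third law T² = 4π²r³/μ at r = 9.00×10^5 km, T = 2.67 days = 2.67 × 86400 s = 2.30688×10^5 s: μ = 4π²r³/T² = 5.40801×10^8 km³/s².
Transfer-ellipse semi-major axis a_t = (r₁ + r₂)/2 = (1.950×10^5 + 9.000×10^5)/2 = 5.475×10^5 km.
At r₁ the circular-orbit speed is v₁ = √(μ/r₁) = 52.66 km/s.
Transfer-orbit speed at r₁ (v² = μ(2/r − 1/a)): v_p = √[μ(2/r₁ − 1/a_t)] = 67.52 km/s.
First burn Δv₁ = |v_p − v₁| = 14.86 km/s.
At r₂, v₂ = √(μ/r₂) = 24.513 km/s.
Transfer-orbit speed at r₂: v_a = √[μ(2/r₂ − 1/a_t)] = 14.629 km/s.
Second burn Δv₂ = |v₂ − v_a| = 9.884 km/s.
Δv = Δv₁ + Δv₂ = 14.86 + 9.884 = 24.74 km/s.

Δv = 24.7 km/s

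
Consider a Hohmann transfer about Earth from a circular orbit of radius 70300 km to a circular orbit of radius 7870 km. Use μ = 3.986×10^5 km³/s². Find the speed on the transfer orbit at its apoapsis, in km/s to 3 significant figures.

v = 1.07 km/s

Transfer-ellipse semi-major axis a_t = (r₁ + r₂)/2 = (70300 + 7870)/2 = 39085 km.
At apoapsis, r = 70300 km.
Vis-viva: v = √[μ(2/r − 1/a_t)] = √[3.986×10^5 × (2/70300 − 1/39085)] = 1.068 km/s.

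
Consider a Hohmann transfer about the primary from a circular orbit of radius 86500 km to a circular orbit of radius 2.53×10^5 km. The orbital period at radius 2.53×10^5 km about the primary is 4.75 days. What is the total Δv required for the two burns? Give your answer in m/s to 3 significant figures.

From Kepler's third law T² = 4π²r³/μ at r = 2.53×10^5 km, T = 4.75 days = 4.75 × 86400 s = 4.104×10^5 s: μ = 4π²r³/T² = 3.79583×10^6 km³/s².
Transfer-ellipse semi-major axis a_t = (r₁ + r₂)/2 = (86500 + 2.530×10^5)/2 = 1.6975×10^5 km.
Circular speed at r₁: v₁ = √(μ/r₁) = √(3.79583×10^6/86500) = 6.624 km/s.
On the transfer ellipse at r₁, v² = μ(2/r − 1/a) gives v_p = √[μ(2/r₁ − 1/a_t)] = 8.087 km/s.
First burn Δv₁ = |v_p − v₁| = 1.463 km/s.
At r₂, v₂ = √(μ/r₂) = 3.873 km/s.
Transfer-orbit speed at r₂: v_a = √[μ(2/r₂ − 1/a_t)] = 2.765 km/s.
Second burn Δv₂ = |v₂ − v_a| = 1.108 km/s.
Total Δv = Δv₁ + Δv₂ = 2.571 km/s.

Δv = 2570 m/s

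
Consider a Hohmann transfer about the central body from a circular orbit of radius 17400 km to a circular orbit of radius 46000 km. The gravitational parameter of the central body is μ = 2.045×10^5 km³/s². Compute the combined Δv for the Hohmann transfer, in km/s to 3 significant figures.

Δv = 1.25 km/s

The Hohmann ellipse has a_t = (r₁ + r₂)/2 = 31700 km.
At r₁ the circular-orbit speed is v₁ = √(μ/r₁) = 3.4282 km/s.
Transfer-orbit speed at r₁ (vis-viva): v_p = √[μ(2/r₁ − 1/a_t)] = 4.1297 km/s.
First burn Δv₁ = |v_p − v₁| = 0.7015 km/s.
At r₂, v₂ = √(μ/r₂) = 2.1085 km/s.
Transfer-orbit speed at r₂: v_a = √[μ(2/r₂ − 1/a_t)] = 1.5621 km/s.
Second burn Δv₂ = |v₂ − v_a| = 0.5464 km/s.
Δv = Δv₁ + Δv₂ = 0.7015 + 0.5464 = 1.248 km/s.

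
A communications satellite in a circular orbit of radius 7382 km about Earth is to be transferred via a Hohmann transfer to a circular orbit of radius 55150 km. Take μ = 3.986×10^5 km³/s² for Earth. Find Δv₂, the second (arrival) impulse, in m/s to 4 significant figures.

Transfer-ellipse semi-major axis a_t = (r₁ + r₂)/2 = (7382 + 55150)/2 = 31266 km.
On the circular orbit at r = 55150 km, v_c = √(μ/r) = 2.688 km/s.
Vis-viva on the transfer ellipse at r = 55150 km gives v_t = √[μ(2/r − 1/a_t)] = 1.306 km/s.
Δv₂ = |v_t − v_c| = |1.306 − 2.688| = 1.382 km/s.

Δv₂ = 1382 m/s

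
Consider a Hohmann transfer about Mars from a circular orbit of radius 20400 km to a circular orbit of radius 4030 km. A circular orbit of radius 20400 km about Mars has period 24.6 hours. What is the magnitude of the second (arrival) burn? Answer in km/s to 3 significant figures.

From Kepler's third law T² = 4π²r³/μ at r = 20400 km, T = 24.6 hours = 24.6 × 3600 s = 88560 s: μ = 4π²r³/T² = 42734.1 km³/s².
Transfer-ellipse semi-major axis a_t = (r₁ + r₂)/2 = (20400 + 4030)/2 = 12215 km.
On the circular orbit at r = 4030 km, v_c = √(μ/r) = 3.2564 km/s.
Vis-viva on the transfer ellipse at r = 4030 km gives v_t = √[μ(2/r − 1/a_t)] = 4.2083 km/s.
Δv₂ = |v_t − v_c| = |4.2083 − 3.2564| = 0.9519 km/s.

Δv₂ = 0.952 km/s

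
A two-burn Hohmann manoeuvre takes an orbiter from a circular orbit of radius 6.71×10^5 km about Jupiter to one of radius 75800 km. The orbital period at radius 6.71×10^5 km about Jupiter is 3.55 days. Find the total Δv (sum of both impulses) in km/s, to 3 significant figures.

Δv = 21.5 km/s

From Kepler's third law T² = 4π²r³/μ at r = 6.71×10^5 km, T = 3.55 days = 3.55 × 86400 s = 3.0672×10^5 s: μ = 4π²r³/T² = 1.26778×10^8 km³/s².
The Hohmann ellipse has a_t = (r₁ + r₂)/2 = 3.734×10^5 km.
At r₁ the circular-orbit speed is v₁ = √(μ/r₁) = 13.745 km/s.
Transfer-orbit speed at r₁ (vis-viva equation): v_a = √[μ(2/r₁ − 1/a_t)] = 6.1931 km/s.
First burn Δv₁ = |v_a − v₁| = 7.552 km/s.
Circular speed at r₂: v₂ = √(μ/r₂) = 40.897 km/s.
Transfer-orbit speed at r₂: v_p = √[μ(2/r₂ − 1/a_t)] = 54.823 km/s.
Second burn Δv₂ = |v₂ − v_p| = 13.93 km/s.
Δv = Δv₁ + Δv₂ = 7.552 + 13.93 = 21.48 km/s.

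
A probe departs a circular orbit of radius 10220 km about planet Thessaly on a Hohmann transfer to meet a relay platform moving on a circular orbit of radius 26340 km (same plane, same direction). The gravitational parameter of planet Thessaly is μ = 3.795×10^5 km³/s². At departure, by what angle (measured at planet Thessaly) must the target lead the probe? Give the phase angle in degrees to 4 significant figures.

φ = 75.93°

Transfer-ellipse semi-major axis a_t = (r₁ + r₂)/2 = (10220 + 26340)/2 = 18280 km.
Transfer time t = π√(a_t³/μ) = 12604.0 s.
Target angular speed ω₂ = √(μ/r₂³) = 1.44106×10^-4 rad/s.
Angle swept by the target during transfer: ω₂·t = 1.8163 rad = 104.07°.
The probe traverses 180° on the transfer ellipse, so the target must lead by 180° − 104.07° = 75.93°.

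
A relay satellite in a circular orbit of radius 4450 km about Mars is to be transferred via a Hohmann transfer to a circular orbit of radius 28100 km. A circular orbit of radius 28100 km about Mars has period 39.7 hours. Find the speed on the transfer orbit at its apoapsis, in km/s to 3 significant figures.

From Kepler's third law T² = 4π²r³/μ at r = 28100 km, T = 39.7 hours = 39.7 × 3600 s = 1.4292×10^5 s: μ = 4π²r³/T² = 42883.7 km³/s².
The Hohmann ellipse has a_t = (r₁ + r₂)/2 = 16275 km.
The apoapsis of the transfer ellipse is at r = 28100 km.
From the vis-viva equation, v = √[μ(2/r − 1/a_t)] = 0.6460 km/s.

v = 0.646 km/s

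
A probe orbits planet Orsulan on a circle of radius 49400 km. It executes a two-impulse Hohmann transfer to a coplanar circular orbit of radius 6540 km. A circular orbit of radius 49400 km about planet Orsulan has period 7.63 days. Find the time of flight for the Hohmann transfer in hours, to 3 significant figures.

From Kepler's third law T² = 4π²r³/μ at r = 49400 km, T = 7.63 days = 7.63 × 86400 s = 6.59232×10^5 s: μ = 4π²r³/T² = 10951.3 km³/s².
The Hohmann ellipse has a_t = (r₁ + r₂)/2 = 27970 km.
By Kepler's third law the transfer-orbit period is T = 2π√(a_t³/μ), so t = T/2 = 1.404×10^5 s.
Converting: 1.404×10^5 s ÷ 3600 s/hour = 39.0 hours.

t = 39.0 hours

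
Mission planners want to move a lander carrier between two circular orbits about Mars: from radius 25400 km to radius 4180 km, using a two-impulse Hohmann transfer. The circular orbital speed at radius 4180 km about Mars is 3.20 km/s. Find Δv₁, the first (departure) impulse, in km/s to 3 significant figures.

Δv₁ = 0.608 km/s

From the circular-orbit relation v² = μ/r at r = 4180 km: μ = v²r = (3.20)² × 4180 = 42803.2 km³/s².
The Hohmann ellipse has a_t = (r₁ + r₂)/2 = 14790 km.
Circular speed at r = 25400 km: v_c = √(μ/r) = 1.2981 km/s.
Vis-viva on the transfer ellipse at r = 25400 km gives v_t = √[μ(2/r − 1/a_t)] = 0.69012 km/s.
Δv₁ = |v_t − v_c| = |0.69012 − 1.2981| = 0.6080 km/s.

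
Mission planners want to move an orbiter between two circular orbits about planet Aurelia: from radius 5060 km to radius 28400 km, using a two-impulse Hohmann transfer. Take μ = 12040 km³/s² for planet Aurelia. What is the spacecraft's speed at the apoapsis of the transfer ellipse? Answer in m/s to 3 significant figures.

Semi-major axis of the transfer orbit: a_t = (5060 + 28400)/2 = 16730 km.
At apoapsis, r = 28400 km.
Vis-viva: v = √[μ(2/r − 1/a_t)] = √[12040 × (2/28400 − 1/16730)] = 0.3581 km/s.

v = 358 m/s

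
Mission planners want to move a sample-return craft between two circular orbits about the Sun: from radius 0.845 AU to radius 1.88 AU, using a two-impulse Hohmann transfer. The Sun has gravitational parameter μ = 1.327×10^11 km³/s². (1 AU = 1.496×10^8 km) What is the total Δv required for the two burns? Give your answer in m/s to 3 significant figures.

In km: r₁ = 0.845 × 1.496×10^8 = 1.26412×10^8 km; r₂ = 1.88 × 1.496×10^8 = 2.81248×10^8 km.
Semi-major axis of the transfer orbit: a_t = (1.26412×10^8 + 2.81248×10^8)/2 = 2.0383×10^8 km.
Circular speed at r₁: v₁ = √(μ/r₁) = √(1.327×10^11/1.26412×10^8) = 32.400 km/s.
Transfer-orbit speed at r₁ (vis-viva): v_p = √[μ(2/r₁ − 1/a_t)] = 38.059 km/s.
First burn Δv₁ = |v_p − v₁| = 5.659 km/s.
Circular speed at r₂: v₂ = √(μ/r₂) = 21.7215 km/s.
Transfer-orbit speed at r₂: v_a = √[μ(2/r₂ − 1/a_t)] = 17.1061 km/s.
Second burn Δv₂ = |v₂ − v_a| = 4.615 km/s.
Δv = Δv₁ + Δv₂ = 5.659 + 4.615 = 10.27 km/s.

Δv = 10300 m/s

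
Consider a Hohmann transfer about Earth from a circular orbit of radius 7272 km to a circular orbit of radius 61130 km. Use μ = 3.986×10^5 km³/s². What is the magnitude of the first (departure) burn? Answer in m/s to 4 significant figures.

The Hohmann ellipse has a_t = (r₁ + r₂)/2 = 34201 km.
Circular speed at r = 7272 km: v_c = √(μ/r) = 7.404 km/s.
Vis-viva on the transfer ellipse at r = 7272 km gives v_t = √[μ(2/r − 1/a_t)] = 9.898 km/s.
Δv₁ = |v_t − v_c| = |9.898 − 7.404| = 2.494 km/s.

Δv₁ = 2494 m/s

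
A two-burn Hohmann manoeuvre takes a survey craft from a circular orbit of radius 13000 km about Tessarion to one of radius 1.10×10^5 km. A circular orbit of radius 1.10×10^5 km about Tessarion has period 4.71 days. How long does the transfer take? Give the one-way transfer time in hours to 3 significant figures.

From Kepler's third law T² = 4π²r³/μ at r = 1.10×10^5 km, T = 4.71 days = 4.71 × 86400 s = 4.06944×10^5 s: μ = 4π²r³/T² = 3.17299×10^5 km³/s².
Transfer-ellipse semi-major axis a_t = (r₁ + r₂)/2 = (13000 + 1.100×10^5)/2 = 61500 km.
By Kepler's third law the transfer-orbit period is T = 2π√(a_t³/μ), so t = T/2 = 85060 s.
Converting: 85060 s ÷ 3600 s/hour = 23.6 hours.

t = 23.6 hours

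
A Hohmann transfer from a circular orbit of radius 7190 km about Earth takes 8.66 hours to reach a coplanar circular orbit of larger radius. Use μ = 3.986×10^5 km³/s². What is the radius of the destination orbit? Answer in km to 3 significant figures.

r₂ = 60800 km

Transfer time t = 8.66 hours = 31176 s, and t = π√(a_t³/μ).
So a_t = (μ t²/π²)^(1/3) = (3.986×10^5 × (31176)² / π²)^(1/3) = 33985 km.
Since a_t = (r₁ + r₂)/2, r₂ = 2a_t − r₁ = 2×33985 − 7190 = 60780 km.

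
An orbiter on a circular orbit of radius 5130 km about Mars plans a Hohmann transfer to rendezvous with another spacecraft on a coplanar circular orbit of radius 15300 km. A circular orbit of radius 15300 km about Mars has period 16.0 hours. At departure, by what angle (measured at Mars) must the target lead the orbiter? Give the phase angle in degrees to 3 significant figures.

φ = 81.8°

From Kepler's third law T² = 4π²r³/μ at r = 15300 km, T = 16.0 hours = 16.0 × 3600 s = 57600 s: μ = 4π²r³/T² = 42617.6 km³/s².
Semi-major axis of the transfer orbit: a_t = (5130 + 15300)/2 = 10215 km.
Transfer time t = π√(a_t³/μ) = 15710 s.
The target's mean motion on its circular orbit is ω₂ = √(μ/r₂³) = 1.091×10^-4 rad/s.
Angle swept by the target during transfer: ω₂·t = 1.714 rad = 98.20°.
Arrival is 180° from departure on the ellipse, so φ = 180° − 98.20° = 81.8°.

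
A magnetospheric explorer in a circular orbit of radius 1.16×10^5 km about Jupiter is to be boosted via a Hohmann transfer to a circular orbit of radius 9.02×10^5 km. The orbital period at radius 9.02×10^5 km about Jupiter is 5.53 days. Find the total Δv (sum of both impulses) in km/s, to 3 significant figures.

From Kepler's third law T² = 4π²r³/μ at r = 9.02×10^5 km, T = 5.53 days = 5.53 × 86400 s = 4.77792×10^5 s: μ = 4π²r³/T² = 1.26912×10^8 km³/s².
Transfer-ellipse semi-major axis a_t = (r₁ + r₂)/2 = (1.160×10^5 + 9.020×10^5)/2 = 5.090×10^5 km.
Circular speed at r₁: v₁ = √(μ/r₁) = √(1.26912×10^8/1.160×10^5) = 33.077 km/s.
Transfer-orbit speed at r₁ (vis-viva): v_p = √[μ(2/r₁ − 1/a_t)] = 44.032 km/s.
First burn Δv₁ = |v_p − v₁| = 10.955 km/s.
At r₂, v₂ = √(μ/r₂) = 11.8617 km/s.
Transfer-orbit speed at r₂: v_a = √[μ(2/r₂ − 1/a_t)] = 5.66262 km/s.
Second burn Δv₂ = |v₂ − v_a| = 6.1991 km/s.
Total Δv = Δv₁ + Δv₂ = 17.15 km/s.

Δv = 17.2 km/s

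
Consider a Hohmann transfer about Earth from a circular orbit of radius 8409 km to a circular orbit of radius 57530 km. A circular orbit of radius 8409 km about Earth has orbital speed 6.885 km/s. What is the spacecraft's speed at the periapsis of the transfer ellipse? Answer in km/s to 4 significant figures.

v = 9.095 km/s

From the circular-orbit relation v² = μ/r at r = 8409 km: μ = v²r = (6.885)² × 8409 = 3.98614×10^5 km³/s².
Semi-major axis of the transfer orbit: a_t = (8409 + 57530)/2 = 32969.5 km.
The periapsis of the transfer ellipse is at r = 8409 km.
From the vis-viva equation, v = √[μ(2/r − 1/a_t)] = 9.095 km/s.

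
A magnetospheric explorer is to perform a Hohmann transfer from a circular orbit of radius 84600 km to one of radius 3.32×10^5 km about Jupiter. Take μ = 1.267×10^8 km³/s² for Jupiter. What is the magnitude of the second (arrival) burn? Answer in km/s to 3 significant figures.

The Hohmann ellipse has a_t = (r₁ + r₂)/2 = 2.083×10^5 km.
Circular speed at r = 3.320×10^5 km: v_c = √(μ/r) = 19.5353 km/s.
Vis-viva on the transfer ellipse at r = 3.320×10^5 km gives v_t = √[μ(2/r − 1/a_t)] = 12.4497 km/s.
Δv₂ = |v_t − v_c| = |12.4497 − 19.5353| = 7.086 km/s.

Δv₂ = 7.09 km/s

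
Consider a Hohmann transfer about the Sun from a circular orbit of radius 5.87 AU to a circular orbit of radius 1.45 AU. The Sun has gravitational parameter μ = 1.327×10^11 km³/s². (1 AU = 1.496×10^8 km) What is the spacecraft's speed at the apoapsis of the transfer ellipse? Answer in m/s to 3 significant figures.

In km: r₁ = 5.87 × 1.496×10^8 = 8.78152×10^8 km; r₂ = 1.45 × 1.496×10^8 = 2.1692×10^8 km.
Transfer-ellipse semi-major axis a_t = (r₁ + r₂)/2 = (8.78152×10^8 + 2.1692×10^8)/2 = 5.47536×10^8 km.
At apoapsis, r = 8.78152×10^8 km.
From the vis-viva equation, v = √[μ(2/r − 1/a_t)] = 7.737 km/s.

v = 7740 m/s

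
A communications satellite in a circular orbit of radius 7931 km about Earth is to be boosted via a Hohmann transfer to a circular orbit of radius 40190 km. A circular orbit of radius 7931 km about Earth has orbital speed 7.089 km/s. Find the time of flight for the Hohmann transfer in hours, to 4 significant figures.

t = 5.159 hours

From the circular-orbit relation v² = μ/r at r = 7931 km: μ = v²r = (7.089)² × 7931 = 3.98564×10^5 km³/s².
The Hohmann ellipse has a_t = (r₁ + r₂)/2 = 24060.5 km.
Half the transfer-orbit period gives t = π√(a_t³/μ) = 18572 s.
Converting: 18572 s ÷ 3600 s/hour = 5.159 hours.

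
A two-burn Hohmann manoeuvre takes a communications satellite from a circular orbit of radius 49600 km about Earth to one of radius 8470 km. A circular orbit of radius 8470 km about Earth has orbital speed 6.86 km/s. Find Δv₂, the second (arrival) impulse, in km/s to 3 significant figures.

Δv₂ = 2.11 km/s

From the circular-orbit relation v² = μ/r at r = 8470 km: μ = v²r = (6.86)² × 8470 = 3.98595×10^5 km³/s².
Semi-major axis of the transfer orbit: a_t = (49600 + 8470)/2 = 29035 km.
On the circular orbit at r = 8470 km, v_c = √(μ/r) = 6.860 km/s.
Vis-viva on the transfer ellipse at r = 8470 km gives v_t = √[μ(2/r − 1/a_t)] = 8.966 km/s.
Δv₂ = |v_t − v_c| = |8.966 − 6.860| = 2.106 km/s.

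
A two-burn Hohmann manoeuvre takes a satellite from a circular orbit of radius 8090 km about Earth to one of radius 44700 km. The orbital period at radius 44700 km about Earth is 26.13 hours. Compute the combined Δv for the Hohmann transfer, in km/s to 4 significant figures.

From Kepler's third law T² = 4π²r³/μ at r = 44700 km, T = 26.13 hours = 26.13 × 3600 s = 94068 s: μ = 4π²r³/T² = 3.98473×10^5 km³/s².
Transfer-ellipse semi-major axis a_t = (r₁ + r₂)/2 = (8090 + 44700)/2 = 26395 km.
At r₁ the circular-orbit speed is v₁ = √(μ/r₁) = 7.018 km/s.
On the transfer ellipse at r₁, vis-viva gives v_p = √[μ(2/r₁ − 1/a_t)] = 9.133 km/s.
First burn Δv₁ = |v_p − v₁| = 2.115 km/s.
Circular speed at r₂: v₂ = √(μ/r₂) = 2.986 km/s.
Transfer-orbit speed at r₂: v_a = √[μ(2/r₂ − 1/a_t)] = 1.653 km/s.
Second burn Δv₂ = |v₂ − v_a| = 1.333 km/s.
Total Δv = Δv₁ + Δv₂ = 3.448 km/s.

Δv = 3.448 km/s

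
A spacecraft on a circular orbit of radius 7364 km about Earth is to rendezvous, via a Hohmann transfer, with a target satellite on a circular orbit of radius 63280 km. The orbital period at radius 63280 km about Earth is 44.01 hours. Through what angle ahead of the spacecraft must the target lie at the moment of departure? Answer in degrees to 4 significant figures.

From Kepler's third law T² = 4π²r³/μ at r = 63280 km, T = 44.01 hours = 44.01 × 3600 s = 1.58436×10^5 s: μ = 4π²r³/T² = 3.98521×10^5 km³/s².
The Hohmann ellipse has a_t = (r₁ + r₂)/2 = 35322 km.
Transfer time t = π√(a_t³/μ) = 33036 s.
The target's mean motion on its circular orbit is ω₂ = √(μ/r₂³) = 3.9658×10^-5 rad/s.
Angle swept by the target during transfer: ω₂·t = 1.31014 rad = 75.07°.
The spacecraft traverses 180° on the transfer ellipse, so the target must lead by 180° − 75.07° = 104.9°.

φ = 104.9°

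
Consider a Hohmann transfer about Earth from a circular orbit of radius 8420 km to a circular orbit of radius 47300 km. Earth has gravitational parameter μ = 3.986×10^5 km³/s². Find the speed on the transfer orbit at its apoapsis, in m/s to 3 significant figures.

v = 1600 m/s

Semi-major axis of the transfer orbit: a_t = (8420 + 47300)/2 = 27860 km.
At apoapsis, r = 47300 km.
Applying v² = μ(2/r − 1/a_t): v = 1.596 km/s.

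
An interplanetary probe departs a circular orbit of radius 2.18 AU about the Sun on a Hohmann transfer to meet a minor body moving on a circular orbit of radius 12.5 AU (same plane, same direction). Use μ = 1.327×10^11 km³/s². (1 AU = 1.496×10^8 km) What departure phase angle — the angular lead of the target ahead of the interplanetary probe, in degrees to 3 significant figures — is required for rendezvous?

φ = 99.0°

In km: r₁ = 2.18 × 1.496×10^8 = 3.26128×10^8 km; r₂ = 12.5 × 1.496×10^8 = 1.870×10^9 km.
Transfer-ellipse semi-major axis a_t = (r₁ + r₂)/2 = (3.26128×10^8 + 1.870×10^9)/2 = 1.098064×10^9 km.
The half-period of the transfer ellipse is t = π√(a_t³/μ) = 3.1380×10^8 s.
Target angular speed ω₂ = √(μ/r₂³) = 4.5048×10^-9 rad/s.
Angle swept by the target during transfer: ω₂·t = 1.4136 rad = 80.99°.
The interplanetary probe traverses 180° on the transfer ellipse, so the target must lead by 180° − 80.99° = 99.0°.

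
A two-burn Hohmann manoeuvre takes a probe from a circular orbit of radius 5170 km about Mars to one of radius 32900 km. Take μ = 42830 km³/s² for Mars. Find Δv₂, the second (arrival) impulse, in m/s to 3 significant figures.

Δv₂ = 546 m/s

The Hohmann ellipse has a_t = (r₁ + r₂)/2 = 19035 km.
Circular speed at r = 32900 km: v_c = √(μ/r) = 1.14097 km/s.
Vis-viva on the transfer ellipse at r = 32900 km gives v_t = √[μ(2/r − 1/a_t)] = 0.594627 km/s.
Δv₂ = |v_t − v_c| = |0.594627 − 1.14097| = 0.5463 km/s.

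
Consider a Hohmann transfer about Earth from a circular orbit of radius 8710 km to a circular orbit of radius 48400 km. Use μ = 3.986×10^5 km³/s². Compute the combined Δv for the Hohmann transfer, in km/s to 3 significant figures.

Δv = 3.33 km/s

Semi-major axis of the transfer orbit: a_t = (8710 + 48400)/2 = 28555 km.
At r₁ the circular-orbit speed is v₁ = √(μ/r₁) = 6.765 km/s.
On the transfer ellipse at r₁, v² = μ(2/r − 1/a) gives v_p = √[μ(2/r₁ − 1/a_t)] = 8.807 km/s.
First burn Δv₁ = |v_p − v₁| = 2.042 km/s.
Circular speed at r₂: v₂ = √(μ/r₂) = 2.870 km/s.
Transfer-orbit speed at r₂: v_a = √[μ(2/r₂ − 1/a_t)] = 1.585 km/s.
Second burn Δv₂ = |v₂ − v_a| = 1.285 km/s.
Total Δv = Δv₁ + Δv₂ = 3.327 km/s.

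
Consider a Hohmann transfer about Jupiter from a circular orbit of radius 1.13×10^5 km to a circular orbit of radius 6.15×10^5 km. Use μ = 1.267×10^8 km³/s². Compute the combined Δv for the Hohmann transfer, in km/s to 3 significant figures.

Semi-major axis of the transfer orbit: a_t = (1.130×10^5 + 6.150×10^5)/2 = 3.640×10^5 km.
At r₁ the circular-orbit speed is v₁ = √(μ/r₁) = 33.48 km/s.
Transfer-orbit speed at r₁ (vis-viva): v_p = √[μ(2/r₁ − 1/a_t)] = 43.52 km/s.
First burn Δv₁ = |v_p − v₁| = 10.04 km/s.
Circular speed at r₂: v₂ = √(μ/r₂) = 14.353 km/s.
Transfer-orbit speed at r₂: v_a = √[μ(2/r₂ − 1/a_t)] = 7.9972 km/s.
Second burn Δv₂ = |v₂ − v_a| = 6.356 km/s.
Total Δv = Δv₁ + Δv₂ = 16.40 km/s.

Δv = 16.4 km/s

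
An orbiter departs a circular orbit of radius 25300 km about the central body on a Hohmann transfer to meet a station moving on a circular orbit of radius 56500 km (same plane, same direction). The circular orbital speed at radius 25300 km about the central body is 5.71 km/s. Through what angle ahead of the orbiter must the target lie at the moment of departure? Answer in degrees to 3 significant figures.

From the circular-orbit relation v² = μ/r at r = 25300 km: μ = v²r = (5.71)² × 25300 = 8.24884×10^5 km³/s².
Transfer-ellipse semi-major axis a_t = (r₁ + r₂)/2 = (25300 + 56500)/2 = 40900 km.
Transfer time t = π√(a_t³/μ) = 28610 s.
Target angular speed ω₂ = √(μ/r₂³) = 6.763×10^-5 rad/s.
Angle swept by the target during transfer: ω₂·t = 1.935 rad = 110.9°.
Arrival is 180° from departure on the ellipse, so φ = 180° − 110.9° = 69.1°.

φ = 69.1°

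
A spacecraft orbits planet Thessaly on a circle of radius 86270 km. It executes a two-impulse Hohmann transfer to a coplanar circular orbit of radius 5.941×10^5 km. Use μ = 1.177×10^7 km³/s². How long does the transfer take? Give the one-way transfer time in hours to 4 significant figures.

Semi-major axis of the transfer orbit: a_t = (86270 + 5.941×10^5)/2 = 3.40185×10^5 km.
By Kepler's third law the transfer-orbit period is T = 2π√(a_t³/μ), so t = T/2 = 1.817×10^5 s.
Converting: 1.817×10^5 s ÷ 3600 s/hour = 50.47 hours.

t = 50.47 hours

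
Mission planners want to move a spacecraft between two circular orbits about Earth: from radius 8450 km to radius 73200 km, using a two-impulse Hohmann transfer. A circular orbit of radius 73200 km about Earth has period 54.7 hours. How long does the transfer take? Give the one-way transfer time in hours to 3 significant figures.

From Kepler's third law T² = 4π²r³/μ at r = 73200 km, T = 54.7 hours = 54.7 × 3600 s = 1.9692×10^5 s: μ = 4π²r³/T² = 3.99313×10^5 km³/s².
The Hohmann ellipse has a_t = (r₁ + r₂)/2 = 40825 km.
Transfer time t = π√(a_t³/μ) = π√((40825)³ / 3.99313×10^5) = 41010 s.
Converting: 41010 s ÷ 3600 s/hour = 11.4 hours.

t = 11.4 hours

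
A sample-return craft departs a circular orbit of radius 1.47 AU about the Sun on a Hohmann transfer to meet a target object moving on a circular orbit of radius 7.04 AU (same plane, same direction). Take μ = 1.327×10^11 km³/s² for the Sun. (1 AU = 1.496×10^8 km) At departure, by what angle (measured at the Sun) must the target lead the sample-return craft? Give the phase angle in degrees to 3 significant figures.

φ = 95.4°

In km: r₁ = 1.47 × 1.496×10^8 = 2.19912×10^8 km; r₂ = 7.04 × 1.496×10^8 = 1.053184×10^9 km.
Semi-major axis of the transfer orbit: a_t = (2.19912×10^8 + 1.053184×10^9)/2 = 6.36548×10^8 km.
The half-period of the transfer ellipse is t = π√(a_t³/μ) = 1.38504×10^8 s.
The target's mean motion on its circular orbit is ω₂ = √(μ/r₂³) = 1.06581×10^-8 rad/s.
Angle swept by the target during transfer: ω₂·t = 1.4762 rad = 84.58°.
The sample-return craft traverses 180° on the transfer ellipse, so the target must lead by 180° − 84.58° = 95.4°.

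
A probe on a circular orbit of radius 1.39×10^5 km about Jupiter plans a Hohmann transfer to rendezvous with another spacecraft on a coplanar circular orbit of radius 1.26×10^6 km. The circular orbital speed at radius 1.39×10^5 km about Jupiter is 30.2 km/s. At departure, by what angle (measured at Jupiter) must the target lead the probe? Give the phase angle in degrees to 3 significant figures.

φ = 106°

From the circular-orbit relation v² = μ/r at r = 1.39×10^5 km: μ = v²r = (30.2)² × 1.39×10^5 = 1.26774×10^8 km³/s².
Transfer-ellipse semi-major axis a_t = (r₁ + r₂)/2 = (1.390×10^5 + 1.260×10^6)/2 = 6.995×10^5 km.
The half-period of the transfer ellipse is t = π√(a_t³/μ) = 1.6324×10^5 s.
Target angular speed ω₂ = √(μ/r₂³) = 7.9608×10^-6 rad/s.
Angle swept by the target during transfer: ω₂·t = 1.2995 rad = 74.46°.
Arrival is 180° from departure on the ellipse, so φ = 180° − 74.46° = 106°.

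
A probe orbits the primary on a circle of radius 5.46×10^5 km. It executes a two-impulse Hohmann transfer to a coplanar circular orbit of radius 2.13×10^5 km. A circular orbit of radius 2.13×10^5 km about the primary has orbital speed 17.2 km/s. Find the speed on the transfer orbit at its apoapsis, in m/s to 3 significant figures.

v = 8050 m/s

From the circular-orbit relation v² = μ/r at r = 2.13×10^5 km: μ = v²r = (17.2)² × 2.13×10^5 = 6.30139×10^7 km³/s².
Semi-major axis of the transfer orbit: a_t = (5.460×10^5 + 2.130×10^5)/2 = 3.795×10^5 km.
At apoapsis, r = 5.460×10^5 km.
From the vis-viva equation, v = √[μ(2/r − 1/a_t)] = 8.048 km/s.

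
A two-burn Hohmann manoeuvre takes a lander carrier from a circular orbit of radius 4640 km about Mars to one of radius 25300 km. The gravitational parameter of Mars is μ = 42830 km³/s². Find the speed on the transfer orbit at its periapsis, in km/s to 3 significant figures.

Semi-major axis of the transfer orbit: a_t = (4640 + 25300)/2 = 14970 km.
At periapsis, r = 4640 km.
Vis-viva: v = √[μ(2/r − 1/a_t)] = √[42830 × (2/4640 − 1/14970)] = 3.950 km/s.

v = 3.95 km/s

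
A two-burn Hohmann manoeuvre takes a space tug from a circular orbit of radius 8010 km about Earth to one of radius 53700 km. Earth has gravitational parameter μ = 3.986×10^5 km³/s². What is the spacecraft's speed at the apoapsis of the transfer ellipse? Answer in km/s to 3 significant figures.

v = 1.39 km/s

Transfer-ellipse semi-major axis a_t = (r₁ + r₂)/2 = (8010 + 53700)/2 = 30855 km.
At apoapsis, r = 53700 km.
Applying v² = μ(2/r − 1/a_t): v = 1.388 km/s.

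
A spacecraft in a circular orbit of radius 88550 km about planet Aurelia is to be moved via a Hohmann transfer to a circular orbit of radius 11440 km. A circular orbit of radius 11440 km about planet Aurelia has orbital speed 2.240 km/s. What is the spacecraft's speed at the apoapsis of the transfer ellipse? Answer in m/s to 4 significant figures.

v = 385.1 m/s

From the circular-orbit relation v² = μ/r at r = 11440 km: μ = v²r = (2.240)² × 11440 = 57401.3 km³/s².
Transfer-ellipse semi-major axis a_t = (r₁ + r₂)/2 = (88550 + 11440)/2 = 49995 km.
The apoapsis of the transfer ellipse is at r = 88550 km.
From the vis-viva equation, v = √[μ(2/r − 1/a_t)] = 0.3851 km/s.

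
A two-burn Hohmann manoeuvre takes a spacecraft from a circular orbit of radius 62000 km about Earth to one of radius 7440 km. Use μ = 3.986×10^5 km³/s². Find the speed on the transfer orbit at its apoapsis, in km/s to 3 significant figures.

v = 1.17 km/s

Transfer-ellipse semi-major axis a_t = (r₁ + r₂)/2 = (62000 + 7440)/2 = 34720 km.
The apoapsis of the transfer ellipse is at r = 62000 km.
From the vis-viva equation, v = √[μ(2/r − 1/a_t)] = 1.174 km/s.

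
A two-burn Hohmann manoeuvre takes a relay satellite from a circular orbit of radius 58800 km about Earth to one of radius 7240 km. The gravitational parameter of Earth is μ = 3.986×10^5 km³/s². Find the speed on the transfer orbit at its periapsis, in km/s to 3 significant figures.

Transfer-ellipse semi-major axis a_t = (r₁ + r₂)/2 = (58800 + 7240)/2 = 33020 km.
At periapsis, r = 7240 km.
Vis-viva: v = √[μ(2/r − 1/a_t)] = √[3.986×10^5 × (2/7240 − 1/33020)] = 9.901 km/s.

v = 9.90 km/s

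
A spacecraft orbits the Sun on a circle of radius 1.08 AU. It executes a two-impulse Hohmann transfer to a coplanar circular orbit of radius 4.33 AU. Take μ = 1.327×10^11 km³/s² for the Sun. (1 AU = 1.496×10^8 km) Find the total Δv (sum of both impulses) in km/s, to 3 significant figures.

Δv = 12.9 km/s

In km: r₁ = 1.08 × 1.496×10^8 = 1.61568×10^8 km; r₂ = 4.33 × 1.496×10^8 = 6.47768×10^8 km.
Semi-major axis of the transfer orbit: a_t = (1.61568×10^8 + 6.47768×10^8)/2 = 4.04668×10^8 km.
Circular speed at r₁: v₁ = √(μ/r₁) = √(1.327×10^11/1.61568×10^8) = 28.66 km/s.
Transfer-orbit speed at r₁ (vis-viva equation): v_p = √[μ(2/r₁ − 1/a_t)] = 36.26 km/s.
First burn Δv₁ = |v_p − v₁| = 7.600 km/s.
At r₂, v₂ = √(μ/r₂) = 14.313 km/s.
Transfer-orbit speed at r₂: v_a = √[μ(2/r₂ − 1/a_t)] = 9.0439 km/s.
Second burn Δv₂ = |v₂ − v_a| = 5.269 km/s.
Total Δv = Δv₁ + Δv₂ = 12.87 km/s.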